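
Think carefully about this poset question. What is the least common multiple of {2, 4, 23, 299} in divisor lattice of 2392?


In a divisor lattice, join = lcm (least common multiple).
Compute lcm iteratively: start with first element, then lcm(current, next).
Elements: [2, 4, 23, 299]
lcm(2,4) = 4
lcm(4,23) = 92
lcm(92,299) = 1196
Final lcm = 1196


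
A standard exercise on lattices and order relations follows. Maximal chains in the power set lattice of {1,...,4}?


A maximal chain goes from the minimum element to a maximal element via cover relations.
Counting all min-to-max paths in the cover graph.
Total maximal chains: 24


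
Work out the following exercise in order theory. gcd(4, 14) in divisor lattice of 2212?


Meet=gcd.
gcd(4,14)=2


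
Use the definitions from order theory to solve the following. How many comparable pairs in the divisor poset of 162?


A comparable pair {a,b} has a < b or b < a in the order.
Count unordered pairs where one element is strictly below the other.
Examples: {1,2}, {1,3}, {1,6}, {1,9}, ...
Total comparable pairs: 35


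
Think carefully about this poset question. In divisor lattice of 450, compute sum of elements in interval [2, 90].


Interval [2,90] in divisors of 450: [2, 6, 10, 18, 30, 90]
Sum = 156


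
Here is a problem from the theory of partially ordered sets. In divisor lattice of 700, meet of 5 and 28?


In a divisor lattice, meet = gcd (greatest common divisor).
By Euclidean algorithm or factoring: gcd(5,28) = 1


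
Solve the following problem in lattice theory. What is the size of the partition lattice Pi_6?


B(n) = number of set partitions of an n-element set.
B(n) satisfies the recurrence: B(n+1) = sum_k C(n,k)*B(k).
B(6) = 203


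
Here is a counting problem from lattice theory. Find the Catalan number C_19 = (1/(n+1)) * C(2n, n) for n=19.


C(n) = C(2n, n) / (n+1).
C(38, 19) = 35345263800
C(19) = 35345263800 / 20 = 1767263190


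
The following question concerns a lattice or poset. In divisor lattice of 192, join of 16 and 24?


In a divisor lattice, join = lcm (least common multiple).
gcd(16,24) = 8
lcm(16,24) = 16*24/gcd = 384/8 = 48


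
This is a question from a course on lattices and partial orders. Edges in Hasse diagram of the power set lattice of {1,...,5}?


A cover relation a -< b holds when a < b with no c strictly between.
Cover relations:
  {} -< {1}
  {} -< {2}
  {} -< {3}
  {} -< {4}
  {} -< {5}
  {1} -< {1,2}
  {1} -< {1,3}
  {1} -< {1,4}
  ...72 more
Total: 80


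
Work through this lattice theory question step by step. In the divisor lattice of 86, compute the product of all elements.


Divisors of 86: [1, 2, 43, 86]
Product = n^(d(n)/2) = 86^(4/2)
Product = 7396


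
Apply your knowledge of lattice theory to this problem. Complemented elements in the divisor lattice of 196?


An element a is complemented if some b has a meet b = bottom, a join b = top.
a is complemented iff gcd(a, n/a)=1, i.e. a is a unitary divisor of 196.
Complemented elements: 1, 4, 49, 196
Count: 4


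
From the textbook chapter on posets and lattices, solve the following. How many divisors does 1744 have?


Divisors of 1744: [1, 2, 4, 8, 16, 109, 218, 436, 872, 1744]
Count: 10


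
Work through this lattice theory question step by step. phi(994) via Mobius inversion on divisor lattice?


phi(n) = n * prod_{p|n} (1 - 1/p).
Prime divisors of 994: [2, 7, 71]
phi(994) = 994 * (1 - 1/2) * (1 - 1/7) * (1 - 1/71)
phi(994) = 420


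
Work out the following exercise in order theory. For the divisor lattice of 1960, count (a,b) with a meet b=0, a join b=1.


Complement pair (a,b): a meet b = bottom, a join b = top.
Here: gcd(a,b)=1 and lcm(a,b)=1960, i.e. a*b=1960 with a,b coprime.
Pairs found: (1,1960), (5,392), (8,245), (40,49), ... (4 more)
Total ordered pairs: 8


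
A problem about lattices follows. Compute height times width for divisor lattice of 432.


Height = length of longest chain minus 1; width = size of largest antichain.
A maximum chain: 1 | 3 | 9 | 27 | 54 | 108 | 216 | 432  (height 7).
A maximum antichain: {8, 12, 18, 27}  (width 4).
Product = 7 * 4 = 28


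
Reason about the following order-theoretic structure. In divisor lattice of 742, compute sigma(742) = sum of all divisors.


sigma(n) = sum of divisors.
Divisors of 742: [1, 2, 7, 14, 53, 106, 371, 742]
Sum = 1296


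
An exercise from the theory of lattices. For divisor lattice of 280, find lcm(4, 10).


In a divisor lattice, join = lcm (least common multiple).
Compute lcm iteratively: start with first element, then lcm(current, next).
Elements: [4, 10]
lcm(4,10) = 20
Final lcm = 20


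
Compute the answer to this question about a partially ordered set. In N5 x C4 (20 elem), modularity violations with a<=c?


Modular law: if a <= c then a v (b ^ c) = (a v b) ^ c.
Check all triples (a,b,c) with a <= c among 20 elements.
  e.g. a=(a,0), b=(c,0), c=(b,0): lhs=(a,0) != rhs=(b,0)
  e.g. a=(a,0), b=(c,1), c=(b,0): lhs=(a,0) != rhs=(b,0)
Total violating triples: 40


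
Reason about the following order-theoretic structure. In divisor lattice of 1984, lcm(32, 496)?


Join=lcm.
gcd(32,496)=16
lcm=992


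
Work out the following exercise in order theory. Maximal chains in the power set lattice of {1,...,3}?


A maximal chain goes from the minimum element to a maximal element via cover relations.
Counting all min-to-max paths in the cover graph.
Total maximal chains: 6


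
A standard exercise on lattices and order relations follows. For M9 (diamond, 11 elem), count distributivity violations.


Distributive law: a ^ (b v c) = (a ^ b) v (a ^ c).
Check all 11^3 = 1331 ordered triples (a,b,c).
  e.g. a=a1, b=a2, c=a3: lhs=a1 != rhs=0
  e.g. a=a1, b=a2, c=a4: lhs=a1 != rhs=0
Total violating triples: 504


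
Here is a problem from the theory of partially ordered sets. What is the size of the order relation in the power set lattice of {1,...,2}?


The order relation is {(a,b) : a <= b}, reflexive so it includes (a,a).
Examples: ({},{}), ({},{1,2}), ({},{1}), ({},{2}), ({1,2},{1,2}), ...
Total ordered pairs: 9


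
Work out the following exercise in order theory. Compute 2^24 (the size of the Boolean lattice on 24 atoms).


Power set = 2^n.
2^24 = 16777216


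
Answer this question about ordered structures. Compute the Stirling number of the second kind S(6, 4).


S(n,k) = k*S(n-1,k) + S(n-1,k-1).
S(5,4) = 10, S(5,3) = 25
S(6,4) = 4*10 + 25 = 40 + 25
S(6,4) = 65


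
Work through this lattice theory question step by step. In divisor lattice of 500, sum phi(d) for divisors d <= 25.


Divisors of 500 up to 25: [1, 2, 4, 5, 10, 20, 25]
phi values: [1, 1, 2, 4, 4, 8, 20]
Sum = 40


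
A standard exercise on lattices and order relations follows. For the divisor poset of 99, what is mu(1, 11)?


In a divisor lattice, mu(a,b) = mu(b/a) where mu is the classical Mobius function.
b/a = 11/1 = 11
Prime factorization of 11: primes [11]
11 is squarefree with 1 prime factor(s), so mu(11) = (-1)^1 = -1


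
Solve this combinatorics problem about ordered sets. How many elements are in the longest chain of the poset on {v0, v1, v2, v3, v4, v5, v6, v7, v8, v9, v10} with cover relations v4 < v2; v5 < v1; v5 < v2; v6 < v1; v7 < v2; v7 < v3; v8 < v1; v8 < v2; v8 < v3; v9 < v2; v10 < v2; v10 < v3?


A chain is a totally ordered subset; we count the number of elements in a maximum chain.
Compute, for each element x, the size of the longest chain ending at x:
  v0: 1
  v4: 1
  v5: 1
  v6: 1
  v7: 1
  v8: 1
  ...
A maximum chain: v5 < v1
Number of elements in the longest chain: 2


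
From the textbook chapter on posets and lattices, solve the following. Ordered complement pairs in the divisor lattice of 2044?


Complement pair (a,b): a meet b = bottom, a join b = top.
Here: gcd(a,b)=1 and lcm(a,b)=2044, i.e. a*b=2044 with a,b coprime.
Pairs found: (1,2044), (4,511), (7,292), (28,73), ... (4 more)
Total ordered pairs: 8


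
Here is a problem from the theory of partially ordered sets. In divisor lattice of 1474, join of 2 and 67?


In a divisor lattice, join = lcm (least common multiple).
gcd(2,67) = 1
lcm(2,67) = 2*67/gcd = 134/1 = 134


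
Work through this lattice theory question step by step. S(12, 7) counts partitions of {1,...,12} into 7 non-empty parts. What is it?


S(n,k) = k*S(n-1,k) + S(n-1,k-1).
S(11,7) = 63987, S(11,6) = 179487
S(12,7) = 7*63987 + 179487 = 447909 + 179487
S(12,7) = 627396


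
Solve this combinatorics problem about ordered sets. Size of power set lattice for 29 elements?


Power set = 2^n.
2^29 = 536870912


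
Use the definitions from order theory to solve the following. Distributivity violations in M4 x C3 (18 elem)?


Distributive law: a ^ (b v c) = (a ^ b) v (a ^ c).
Check all 18^3 = 5832 ordered triples (a,b,c).
  e.g. a=(a1,0), b=(a2,0), c=(a3,0): lhs=(a1,0) != rhs=(0,0)
  e.g. a=(a1,0), b=(a2,0), c=(a3,1): lhs=(a1,0) != rhs=(0,0)
Total violating triples: 648


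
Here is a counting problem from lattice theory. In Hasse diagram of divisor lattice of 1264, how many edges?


A cover relation a -< b holds when a < b with no c strictly between.
Cover relations:
  1 -< 2
  1 -< 79
  2 -< 4
  2 -< 158
  4 -< 8
  4 -< 316
  8 -< 16
  8 -< 632
  ...5 more
Total: 13


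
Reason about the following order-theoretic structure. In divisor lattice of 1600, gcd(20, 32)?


Meet=gcd.
gcd(20,32)=4


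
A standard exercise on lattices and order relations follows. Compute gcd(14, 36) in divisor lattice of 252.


In a divisor lattice, meet = gcd (greatest common divisor).
By Euclidean algorithm or factoring: gcd(14,36) = 2


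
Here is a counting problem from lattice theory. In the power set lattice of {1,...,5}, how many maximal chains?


A maximal chain goes from the minimum element to a maximal element via cover relations.
Counting all min-to-max paths in the cover graph.
Total maximal chains: 120


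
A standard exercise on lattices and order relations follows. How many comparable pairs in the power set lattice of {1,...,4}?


A comparable pair {a,b} has a < b or b < a in the order.
Count unordered pairs where one element is strictly below the other.
Examples: {{},{1}}, {{},{2}}, {{},{3}}, {{},{4}}, ...
Total comparable pairs: 65


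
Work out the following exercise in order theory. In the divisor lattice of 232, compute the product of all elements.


Divisors of 232: [1, 2, 4, 8, 29, 58, 116, 232]
Product = n^(d(n)/2) = 232^(8/2)
Product = 2897022976


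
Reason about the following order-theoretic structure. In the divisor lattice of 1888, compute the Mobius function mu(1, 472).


In a divisor lattice, mu(a,b) = mu(b/a) where mu is the classical Mobius function.
b/a = 472/1 = 472
Prime factorization of 472: primes [2, 59]
472 is not squarefree, so mu(472) = 0


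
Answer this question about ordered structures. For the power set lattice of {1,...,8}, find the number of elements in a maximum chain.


A chain is a totally ordered subset; we count the number of elements in a maximum chain.
Compute, for each element x, the size of the longest chain ending at x:
  {}: 1
  {1}: 2
  {2}: 2
  {3}: 2
  {4}: 2
  {5}: 2
  ...
A maximum chain: {} < {1} < {1,2} < {1,2,3} < {1,2,3,4} < {1,2,3,4,5} < {1,2,3,4,5,6} < {1,2,3,4,5,6,7} < {1,2,3,4,5,6,7,8}
Number of elements in the longest chain: 9


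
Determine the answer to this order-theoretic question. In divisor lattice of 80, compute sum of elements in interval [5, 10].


Interval [5,10] in divisors of 80: [5, 10]
Sum = 15


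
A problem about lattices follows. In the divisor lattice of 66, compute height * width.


Height = length of longest chain minus 1; width = size of largest antichain.
A maximum chain: 1 | 11 | 33 | 66  (height 3).
A maximum antichain: {2, 3, 11}  (width 3).
Product = 3 * 3 = 9


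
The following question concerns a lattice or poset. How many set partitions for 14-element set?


B(n) = number of set partitions of an n-element set.
B(n) satisfies the recurrence: B(n+1) = sum_k C(n,k)*B(k).
B(14) = 190899322


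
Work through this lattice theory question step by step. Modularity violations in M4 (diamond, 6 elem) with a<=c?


Modular law: if a <= c then a v (b ^ c) = (a v b) ^ c.
Check all triples (a,b,c) with a <= c among 6 elements.
This lattice is modular (diamonds M_m and their chain-products are modular).
Total violating triples: 0


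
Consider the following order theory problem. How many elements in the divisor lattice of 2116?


Divisors of 2116: [1, 2, 4, 23, 46, 92, 529, 1058, 2116]
Count: 9


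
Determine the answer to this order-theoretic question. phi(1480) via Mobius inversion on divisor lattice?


phi(n) = n * prod_{p|n} (1 - 1/p).
Prime divisors of 1480: [2, 5, 37]
phi(1480) = 1480 * (1 - 1/2) * (1 - 1/5) * (1 - 1/37)
phi(1480) = 576


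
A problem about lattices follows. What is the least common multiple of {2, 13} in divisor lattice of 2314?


In a divisor lattice, join = lcm (least common multiple).
Compute lcm iteratively: start with first element, then lcm(current, next).
Elements: [2, 13]
lcm(2,13) = 26
Final lcm = 26


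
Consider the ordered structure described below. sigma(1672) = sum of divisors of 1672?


sigma(n) = sum of divisors.
Divisors of 1672: [1, 2, 4, 8, 11, 19, 22, 38, 44, 76, 88, 152, 209, 418, 836, 1672]
Sum = 3600


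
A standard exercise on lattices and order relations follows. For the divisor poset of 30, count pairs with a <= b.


The order relation is {(a,b) : a <= b}, reflexive so it includes (a,a).
Examples: (1,1), (1,10), (1,15), (1,2), (1,3), ...
Total ordered pairs: 27


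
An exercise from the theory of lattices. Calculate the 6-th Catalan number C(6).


C(n) = C(2n, n) / (n+1).
C(12, 6) = 924
C(6) = 924 / 7 = 132


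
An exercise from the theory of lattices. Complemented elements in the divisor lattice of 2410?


An element a is complemented if some b has a meet b = bottom, a join b = top.
a is complemented iff gcd(a, n/a)=1, i.e. a is a unitary divisor of 2410.
Complemented elements: 1, 2, 5, 10, 241, 482, ... (2 more)
Count: 8


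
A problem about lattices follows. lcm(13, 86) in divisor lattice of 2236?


Join=lcm.
gcd(13,86)=1
lcm=1118


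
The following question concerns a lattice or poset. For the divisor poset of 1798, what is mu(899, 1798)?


In a divisor lattice, mu(a,b) = mu(b/a) where mu is the classical Mobius function.
b/a = 1798/899 = 2
Prime factorization of 2: primes [2]
2 is squarefree with 1 prime factor(s), so mu(2) = (-1)^1 = -1


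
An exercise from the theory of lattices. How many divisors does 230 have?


Divisors of 230: [1, 2, 5, 10, 23, 46, 115, 230]
Count: 8


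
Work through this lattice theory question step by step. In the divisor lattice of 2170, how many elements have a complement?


An element a is complemented if some b has a meet b = bottom, a join b = top.
a is complemented iff gcd(a, n/a)=1, i.e. a is a unitary divisor of 2170.
Complemented elements: 1, 2, 5, 7, 10, 14, ... (10 more)
Count: 16


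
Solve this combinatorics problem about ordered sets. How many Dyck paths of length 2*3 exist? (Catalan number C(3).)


C(n) = C(2n, n) / (n+1).
C(6, 3) = 20
C(3) = 20 / 4 = 5


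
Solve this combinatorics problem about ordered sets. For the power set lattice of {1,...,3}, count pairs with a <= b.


The order relation is {(a,b) : a <= b}, reflexive so it includes (a,a).
Examples: ({},{}), ({},{1,2}), ({},{1,2,3}), ({},{1,3}), ({},{1}), ...
Total ordered pairs: 27


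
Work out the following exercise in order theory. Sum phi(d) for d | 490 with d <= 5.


Divisors of 490 up to 5: [1, 2, 5]
phi values: [1, 1, 4]
Sum = 6


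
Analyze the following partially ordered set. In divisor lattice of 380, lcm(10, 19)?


Join=lcm.
gcd(10,19)=1
lcm=190


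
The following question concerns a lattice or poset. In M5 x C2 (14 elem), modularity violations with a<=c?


Modular law: if a <= c then a v (b ^ c) = (a v b) ^ c.
Check all triples (a,b,c) with a <= c among 14 elements.
This lattice is modular (diamonds M_m and their chain-products are modular).
Total violating triples: 0


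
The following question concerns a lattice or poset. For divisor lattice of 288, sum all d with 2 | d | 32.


Interval [2,32] in divisors of 288: [2, 4, 8, 16, 32]
Sum = 62


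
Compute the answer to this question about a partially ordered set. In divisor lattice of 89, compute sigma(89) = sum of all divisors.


sigma(n) = sum of divisors.
Divisors of 89: [1, 89]
Sum = 90


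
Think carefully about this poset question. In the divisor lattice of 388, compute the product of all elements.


Divisors of 388: [1, 2, 4, 97, 194, 388]
Product = n^(d(n)/2) = 388^(6/2)
Product = 58411072


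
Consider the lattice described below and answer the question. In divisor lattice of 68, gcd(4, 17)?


Meet=gcd.
gcd(4,17)=1


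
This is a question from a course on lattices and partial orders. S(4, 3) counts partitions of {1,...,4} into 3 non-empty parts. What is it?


S(n,k) = k*S(n-1,k) + S(n-1,k-1).
S(3,3) = 1, S(3,2) = 3
S(4,3) = 3*1 + 3 = 3 + 3
S(4,3) = 6


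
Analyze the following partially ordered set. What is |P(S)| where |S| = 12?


Power set = 2^n.
2^12 = 4096


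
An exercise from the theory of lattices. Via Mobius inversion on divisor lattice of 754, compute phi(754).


phi(n) = n * prod_{p|n} (1 - 1/p).
Prime divisors of 754: [2, 13, 29]
phi(754) = 754 * (1 - 1/2) * (1 - 1/13) * (1 - 1/29)
phi(754) = 336


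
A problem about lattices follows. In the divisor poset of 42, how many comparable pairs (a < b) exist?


A comparable pair {a,b} has a < b or b < a in the order.
Count unordered pairs where one element is strictly below the other.
Examples: {1,2}, {1,3}, {1,6}, {1,7}, ...
Total comparable pairs: 19


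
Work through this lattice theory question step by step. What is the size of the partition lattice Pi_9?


B(n) = number of set partitions of an n-element set.
B(n) satisfies the recurrence: B(n+1) = sum_k C(n,k)*B(k).
B(9) = 21147


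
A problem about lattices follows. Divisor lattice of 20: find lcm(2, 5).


In a divisor lattice, join = lcm (least common multiple).
gcd(2,5) = 1
lcm(2,5) = 2*5/gcd = 10/1 = 10


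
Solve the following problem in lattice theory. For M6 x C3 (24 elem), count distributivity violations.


Distributive law: a ^ (b v c) = (a ^ b) v (a ^ c).
Check all 24^3 = 13824 ordered triples (a,b,c).
  e.g. a=(a1,0), b=(a2,0), c=(a3,0): lhs=(a1,0) != rhs=(0,0)
  e.g. a=(a1,0), b=(a2,0), c=(a3,1): lhs=(a1,0) != rhs=(0,0)
Total violating triples: 3240


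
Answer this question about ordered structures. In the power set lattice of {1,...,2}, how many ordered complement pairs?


Complement pair (a,b): a meet b = bottom, a join b = top.
Here: A intersect B = {} and A union B = {1,...,2}.
Pairs found: ({},{1,2}), ({1},{2}), ({2},{1}), ({1,2},{})
Total ordered pairs: 4


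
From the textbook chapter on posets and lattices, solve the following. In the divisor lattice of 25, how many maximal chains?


A maximal chain goes from the minimum element to a maximal element via cover relations.
Counting all min-to-max paths in the cover graph.
Total maximal chains: 1


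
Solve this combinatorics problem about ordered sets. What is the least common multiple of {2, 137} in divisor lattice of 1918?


In a divisor lattice, join = lcm (least common multiple).
Compute lcm iteratively: start with first element, then lcm(current, next).
Elements: [2, 137]
lcm(2,137) = 274
Final lcm = 274


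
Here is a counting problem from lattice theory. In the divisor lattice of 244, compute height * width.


Height = length of longest chain minus 1; width = size of largest antichain.
A maximum chain: 1 | 61 | 122 | 244  (height 3).
A maximum antichain: {2, 61}  (width 2).
Product = 3 * 2 = 6


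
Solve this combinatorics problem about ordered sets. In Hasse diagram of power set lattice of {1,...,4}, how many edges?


A cover relation a -< b holds when a < b with no c strictly between.
Cover relations:
  {} -< {1}
  {} -< {2}
  {} -< {3}
  {} -< {4}
  {1} -< {1,2}
  {1} -< {1,3}
  {1} -< {1,4}
  {2} -< {1,2}
  ...24 more
Total: 32


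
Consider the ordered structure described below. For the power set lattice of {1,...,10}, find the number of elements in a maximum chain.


A chain is a totally ordered subset; we count the number of elements in a maximum chain.
Compute, for each element x, the size of the longest chain ending at x:
  {}: 1
  {1}: 2
  {2}: 2
  {3}: 2
  {4}: 2
  {5}: 2
  ...
A maximum chain: {} < {1} < {1,2} < {1,2,3} < {1,2,3,4} < {1,2,3,4,5} < {1,2,3,4,5,6} < {1,2,3,4,5,6,7} < {1,2,3,4,5,6,7,8} < {1,2,3,4,5,6,7,8,9} < {1,2,3,4,5,6,7,8,9,10}
Number of elements in the longest chain: 11


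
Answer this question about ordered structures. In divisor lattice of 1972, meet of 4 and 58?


In a divisor lattice, meet = gcd (greatest common divisor).
By Euclidean algorithm or factoring: gcd(4,58) = 2


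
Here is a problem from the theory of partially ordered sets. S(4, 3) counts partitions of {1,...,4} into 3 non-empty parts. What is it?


S(n,k) = k*S(n-1,k) + S(n-1,k-1).
S(3,3) = 1, S(3,2) = 3
S(4,3) = 3*1 + 3 = 3 + 3
S(4,3) = 6


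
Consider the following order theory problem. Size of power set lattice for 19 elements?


Power set = 2^n.
2^19 = 524288


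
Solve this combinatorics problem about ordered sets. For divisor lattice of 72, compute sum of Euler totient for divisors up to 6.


Divisors of 72 up to 6: [1, 2, 3, 4, 6]
phi values: [1, 1, 2, 2, 2]
Sum = 8


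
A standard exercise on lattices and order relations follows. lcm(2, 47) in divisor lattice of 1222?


Join=lcm.
gcd(2,47)=1
lcm=94


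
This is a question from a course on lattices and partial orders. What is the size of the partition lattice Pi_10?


B(n) = number of set partitions of an n-element set.
B(n) satisfies the recurrence: B(n+1) = sum_k C(n,k)*B(k).
B(10) = 115975


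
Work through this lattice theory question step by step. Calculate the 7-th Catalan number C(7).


C(n) = C(2n, n) / (n+1).
C(14, 7) = 3432
C(7) = 3432 / 8 = 429


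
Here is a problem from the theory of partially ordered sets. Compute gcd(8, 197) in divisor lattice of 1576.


In a divisor lattice, meet = gcd (greatest common divisor).
By Euclidean algorithm or factoring: gcd(8,197) = 1


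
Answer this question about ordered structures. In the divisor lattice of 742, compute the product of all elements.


Divisors of 742: [1, 2, 7, 14, 53, 106, 371, 742]
Product = n^(d(n)/2) = 742^(8/2)
Product = 303120718096


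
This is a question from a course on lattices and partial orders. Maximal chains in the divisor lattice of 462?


A maximal chain goes from the minimum element to a maximal element via cover relations.
Counting all min-to-max paths in the cover graph.
Total maximal chains: 24


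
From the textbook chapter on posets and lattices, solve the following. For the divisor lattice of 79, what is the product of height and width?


Height = length of longest chain minus 1; width = size of largest antichain.
A maximum chain: 1 | 79  (height 1).
A maximum antichain: {1}  (width 1).
Product = 1 * 1 = 1


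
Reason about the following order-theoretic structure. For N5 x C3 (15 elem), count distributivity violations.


Distributive law: a ^ (b v c) = (a ^ b) v (a ^ c).
Check all 15^3 = 3375 ordered triples (a,b,c).
  e.g. a=(b,0), b=(a,0), c=(c,0): lhs=(b,0) != rhs=(a,0)
  e.g. a=(b,0), b=(a,0), c=(c,1): lhs=(b,0) != rhs=(a,0)
Total violating triples: 54


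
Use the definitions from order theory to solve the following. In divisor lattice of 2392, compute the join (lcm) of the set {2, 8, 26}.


In a divisor lattice, join = lcm (least common multiple).
Compute lcm iteratively: start with first element, then lcm(current, next).
Elements: [2, 8, 26]
lcm(2,8) = 8
lcm(8,26) = 104
Final lcm = 104


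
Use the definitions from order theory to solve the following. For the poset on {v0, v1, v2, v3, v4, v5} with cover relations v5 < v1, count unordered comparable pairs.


A comparable pair {a,b} has a < b or b < a in the order.
Count unordered pairs where one element is strictly below the other.
Examples: {v1,v5}
Total comparable pairs: 1


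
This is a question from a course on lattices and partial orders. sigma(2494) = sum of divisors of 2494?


sigma(n) = sum of divisors.
Divisors of 2494: [1, 2, 29, 43, 58, 86, 1247, 2494]
Sum = 3960


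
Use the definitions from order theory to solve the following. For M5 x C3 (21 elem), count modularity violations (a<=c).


Modular law: if a <= c then a v (b ^ c) = (a v b) ^ c.
Check all triples (a,b,c) with a <= c among 21 elements.
This lattice is modular (diamonds M_m and their chain-products are modular).
Total violating triples: 0


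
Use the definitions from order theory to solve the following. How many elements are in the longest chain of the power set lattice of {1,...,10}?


A chain is a totally ordered subset; we count the number of elements in a maximum chain.
Compute, for each element x, the size of the longest chain ending at x:
  {}: 1
  {1}: 2
  {2}: 2
  {3}: 2
  {4}: 2
  {5}: 2
  ...
A maximum chain: {} < {1} < {1,2} < {1,2,3} < {1,2,3,4} < {1,2,3,4,5} < {1,2,3,4,5,6} < {1,2,3,4,5,6,7} < {1,2,3,4,5,6,7,8} < {1,2,3,4,5,6,7,8,9} < {1,2,3,4,5,6,7,8,9,10}
Number of elements in the longest chain: 11


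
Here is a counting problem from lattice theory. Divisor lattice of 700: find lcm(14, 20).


In a divisor lattice, join = lcm (least common multiple).
gcd(14,20) = 2
lcm(14,20) = 14*20/gcd = 280/2 = 140


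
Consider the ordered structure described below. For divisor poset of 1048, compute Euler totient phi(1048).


phi(n) = n * prod_{p|n} (1 - 1/p).
Prime divisors of 1048: [2, 131]
phi(1048) = 1048 * (1 - 1/2) * (1 - 1/131)
phi(1048) = 520


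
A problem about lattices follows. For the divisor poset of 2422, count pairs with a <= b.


The order relation is {(a,b) : a <= b}, reflexive so it includes (a,a).
Examples: (1,1), (1,1211), (1,14), (1,173), (1,2), ...
Total ordered pairs: 27


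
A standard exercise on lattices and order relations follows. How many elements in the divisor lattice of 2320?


Divisors of 2320: [1, 2, 4, 5, 8, 10, 16, 20, 29, 40, 58, 80, 116, 145, 232, 290, 464, 580, 1160, 2320]
Count: 20


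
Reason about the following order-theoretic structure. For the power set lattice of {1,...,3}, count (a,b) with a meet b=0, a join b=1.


Complement pair (a,b): a meet b = bottom, a join b = top.
Here: A intersect B = {} and A union B = {1,...,3}.
Pairs found: ({},{1,2,3}), ({1},{2,3}), ({2},{1,3}), ({3},{1,2}), ... (4 more)
Total ordered pairs: 8


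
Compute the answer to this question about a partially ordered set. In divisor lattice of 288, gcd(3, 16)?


Meet=gcd.
gcd(3,16)=1


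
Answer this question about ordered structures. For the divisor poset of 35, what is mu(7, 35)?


In a divisor lattice, mu(a,b) = mu(b/a) where mu is the classical Mobius function.
b/a = 35/7 = 5
Prime factorization of 5: primes [5]
5 is squarefree with 1 prime factor(s), so mu(5) = (-1)^1 = -1


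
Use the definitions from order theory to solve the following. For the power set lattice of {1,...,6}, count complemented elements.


An element a is complemented if some b has a meet b = bottom, a join b = top.
every subset A has complement S\A, so all elements are complemented.
Complemented elements: {}, {1}, {2}, {3}, {4}, {5}, ... (58 more)
Count: 64


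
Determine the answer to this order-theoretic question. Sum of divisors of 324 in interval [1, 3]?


Interval [1,3] in divisors of 324: [1, 3]
Sum = 4


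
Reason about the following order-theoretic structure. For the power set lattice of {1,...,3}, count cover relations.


A cover relation a -< b holds when a < b with no c strictly between.
Cover relations:
  {} -< {1}
  {} -< {2}
  {} -< {3}
  {1} -< {1,2}
  {1} -< {1,3}
  {2} -< {1,2}
  {2} -< {2,3}
  {3} -< {1,3}
  ...4 more
Total: 12


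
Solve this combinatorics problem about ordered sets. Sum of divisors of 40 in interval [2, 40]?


Interval [2,40] in divisors of 40: [2, 4, 8, 10, 20, 40]
Sum = 84


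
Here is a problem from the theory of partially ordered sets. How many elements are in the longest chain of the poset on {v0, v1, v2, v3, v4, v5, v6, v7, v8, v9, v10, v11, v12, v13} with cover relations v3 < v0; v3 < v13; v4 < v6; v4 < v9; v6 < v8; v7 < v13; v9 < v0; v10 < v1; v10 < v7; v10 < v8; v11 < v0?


A chain is a totally ordered subset; we count the number of elements in a maximum chain.
Compute, for each element x, the size of the longest chain ending at x:
  v2: 1
  v3: 1
  v4: 1
  v5: 1
  v10: 1
  v11: 1
  ...
A maximum chain: v4 < v9 < v0
Number of elements in the longest chain: 3


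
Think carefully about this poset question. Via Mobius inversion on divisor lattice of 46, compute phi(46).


phi(n) = n * prod_{p|n} (1 - 1/p).
Prime divisors of 46: [2, 23]
phi(46) = 46 * (1 - 1/2) * (1 - 1/23)
phi(46) = 22


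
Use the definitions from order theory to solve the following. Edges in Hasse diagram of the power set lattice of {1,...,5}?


A cover relation a -< b holds when a < b with no c strictly between.
Cover relations:
  {} -< {1}
  {} -< {2}
  {} -< {3}
  {} -< {4}
  {} -< {5}
  {1} -< {1,2}
  {1} -< {1,3}
  {1} -< {1,4}
  ...72 more
Total: 80


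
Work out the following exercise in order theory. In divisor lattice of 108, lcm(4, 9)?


Join=lcm.
gcd(4,9)=1
lcm=36


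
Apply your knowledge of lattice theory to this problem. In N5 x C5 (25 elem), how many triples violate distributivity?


Distributive law: a ^ (b v c) = (a ^ b) v (a ^ c).
Check all 25^3 = 15625 ordered triples (a,b,c).
  e.g. a=(b,0), b=(a,0), c=(c,0): lhs=(b,0) != rhs=(a,0)
  e.g. a=(b,0), b=(a,0), c=(c,1): lhs=(b,0) != rhs=(a,0)
Total violating triples: 250


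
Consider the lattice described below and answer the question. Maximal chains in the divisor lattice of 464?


A maximal chain goes from the minimum element to a maximal element via cover relations.
Counting all min-to-max paths in the cover graph.
Total maximal chains: 5


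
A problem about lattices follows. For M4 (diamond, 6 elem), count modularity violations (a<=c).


Modular law: if a <= c then a v (b ^ c) = (a v b) ^ c.
Check all triples (a,b,c) with a <= c among 6 elements.
This lattice is modular (diamonds M_m and their chain-products are modular).
Total violating triples: 0


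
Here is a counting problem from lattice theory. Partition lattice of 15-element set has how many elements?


B(n) = number of set partitions of an n-element set.
B(n) satisfies the recurrence: B(n+1) = sum_k C(n,k)*B(k).
B(15) = 1382958545


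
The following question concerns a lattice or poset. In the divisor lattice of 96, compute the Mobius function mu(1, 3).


In a divisor lattice, mu(a,b) = mu(b/a) where mu is the classical Mobius function.
b/a = 3/1 = 3
Prime factorization of 3: primes [3]
3 is squarefree with 1 prime factor(s), so mu(3) = (-1)^1 = -1


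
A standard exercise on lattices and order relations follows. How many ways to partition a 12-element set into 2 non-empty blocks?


S(n,k) = k*S(n-1,k) + S(n-1,k-1).
S(11,2) = 1023, S(11,1) = 1
S(12,2) = 2*1023 + 1 = 2046 + 1
S(12,2) = 2047


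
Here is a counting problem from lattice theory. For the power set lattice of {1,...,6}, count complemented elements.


An element a is complemented if some b has a meet b = bottom, a join b = top.
every subset A has complement S\A, so all elements are complemented.
Complemented elements: {}, {1}, {2}, {3}, {4}, {5}, ... (58 more)
Count: 64


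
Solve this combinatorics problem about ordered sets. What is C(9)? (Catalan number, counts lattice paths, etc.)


C(n) = C(2n, n) / (n+1).
C(18, 9) = 48620
C(9) = 48620 / 10 = 4862


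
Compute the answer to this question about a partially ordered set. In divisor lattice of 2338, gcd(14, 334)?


Meet=gcd.
gcd(14,334)=2


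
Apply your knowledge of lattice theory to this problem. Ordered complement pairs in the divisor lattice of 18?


Complement pair (a,b): a meet b = bottom, a join b = top.
Here: gcd(a,b)=1 and lcm(a,b)=18, i.e. a*b=18 with a,b coprime.
Pairs found: (1,18), (2,9), (9,2), (18,1)
Total ordered pairs: 4


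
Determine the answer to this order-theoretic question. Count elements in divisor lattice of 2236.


Divisors of 2236: [1, 2, 4, 13, 26, 43, 52, 86, 172, 559, 1118, 2236]
Count: 12


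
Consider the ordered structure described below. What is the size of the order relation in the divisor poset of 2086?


The order relation is {(a,b) : a <= b}, reflexive so it includes (a,a).
Examples: (1,1), (1,1043), (1,14), (1,149), (1,2), ...
Total ordered pairs: 27


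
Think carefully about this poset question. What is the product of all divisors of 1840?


Divisors of 1840: [1, 2, 4, 5, 8, 10, 16, 20, 23, 40, 46, 80, 92, 115, 184, 230, 368, 460, 920, 1840]
Product = n^(d(n)/2) = 1840^(20/2)
Product = 444813777124999309557760000000000


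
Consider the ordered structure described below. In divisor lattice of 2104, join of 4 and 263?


In a divisor lattice, join = lcm (least common multiple).
gcd(4,263) = 1
lcm(4,263) = 4*263/gcd = 1052/1 = 1052


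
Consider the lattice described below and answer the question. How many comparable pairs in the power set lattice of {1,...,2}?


A comparable pair {a,b} has a < b or b < a in the order.
Count unordered pairs where one element is strictly below the other.
Examples: {{},{1}}, {{},{2}}, {{},{1,2}}, {{1},{1,2}}, ...
Total comparable pairs: 5


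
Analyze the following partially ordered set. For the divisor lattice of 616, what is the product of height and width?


Height = length of longest chain minus 1; width = size of largest antichain.
A maximum chain: 1 | 11 | 77 | 154 | 308 | 616  (height 5).
A maximum antichain: {4, 14, 22, 77}  (width 4).
Product = 5 * 4 = 20


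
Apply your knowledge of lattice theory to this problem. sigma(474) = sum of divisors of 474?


sigma(n) = sum of divisors.
Divisors of 474: [1, 2, 3, 6, 79, 158, 237, 474]
Sum = 960


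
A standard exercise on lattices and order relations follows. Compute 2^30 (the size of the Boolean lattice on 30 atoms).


Power set = 2^n.
2^30 = 1073741824


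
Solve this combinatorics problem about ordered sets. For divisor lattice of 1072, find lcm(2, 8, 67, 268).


In a divisor lattice, join = lcm (least common multiple).
Compute lcm iteratively: start with first element, then lcm(current, next).
Elements: [2, 8, 67, 268]
lcm(2,8) = 8
lcm(8,67) = 536
lcm(536,268) = 536
Final lcm = 536


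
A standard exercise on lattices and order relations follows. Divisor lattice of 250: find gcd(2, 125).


In a divisor lattice, meet = gcd (greatest common divisor).
By Euclidean algorithm or factoring: gcd(2,125) = 1


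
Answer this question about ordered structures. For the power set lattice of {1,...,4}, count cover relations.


A cover relation a -< b holds when a < b with no c strictly between.
Cover relations:
  {} -< {1}
  {} -< {2}
  {} -< {3}
  {} -< {4}
  {1} -< {1,2}
  {1} -< {1,3}
  {1} -< {1,4}
  {2} -< {1,2}
  ...24 more
Total: 32


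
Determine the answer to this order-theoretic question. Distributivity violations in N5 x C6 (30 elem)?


Distributive law: a ^ (b v c) = (a ^ b) v (a ^ c).
Check all 30^3 = 27000 ordered triples (a,b,c).
  e.g. a=(b,0), b=(a,0), c=(c,0): lhs=(b,0) != rhs=(a,0)
  e.g. a=(b,0), b=(a,0), c=(c,1): lhs=(b,0) != rhs=(a,0)
Total violating triples: 432


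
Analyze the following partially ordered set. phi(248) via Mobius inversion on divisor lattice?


phi(n) = n * prod_{p|n} (1 - 1/p).
Prime divisors of 248: [2, 31]
phi(248) = 248 * (1 - 1/2) * (1 - 1/31)
phi(248) = 120


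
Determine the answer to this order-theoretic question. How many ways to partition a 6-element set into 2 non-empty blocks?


S(n,k) = k*S(n-1,k) + S(n-1,k-1).
S(5,2) = 15, S(5,1) = 1
S(6,2) = 2*15 + 1 = 30 + 1
S(6,2) = 31


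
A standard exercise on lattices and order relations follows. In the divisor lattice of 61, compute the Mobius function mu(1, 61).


In a divisor lattice, mu(a,b) = mu(b/a) where mu is the classical Mobius function.
b/a = 61/1 = 61
Prime factorization of 61: primes [61]
61 is squarefree with 1 prime factor(s), so mu(61) = (-1)^1 = -1


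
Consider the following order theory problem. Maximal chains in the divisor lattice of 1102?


A maximal chain goes from the minimum element to a maximal element via cover relations.
Counting all min-to-max paths in the cover graph.
Total maximal chains: 6


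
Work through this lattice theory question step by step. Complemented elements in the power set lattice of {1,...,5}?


An element a is complemented if some b has a meet b = bottom, a join b = top.
every subset A has complement S\A, so all elements are complemented.
Complemented elements: {}, {1}, {2}, {3}, {4}, {5}, ... (26 more)
Count: 32


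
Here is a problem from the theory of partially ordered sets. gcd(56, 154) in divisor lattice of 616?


Meet=gcd.
gcd(56,154)=14


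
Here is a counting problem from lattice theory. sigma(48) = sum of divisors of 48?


sigma(n) = sum of divisors.
Divisors of 48: [1, 2, 3, 4, 6, 8, 12, 16, 24, 48]
Sum = 124


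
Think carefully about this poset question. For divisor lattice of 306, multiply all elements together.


Divisors of 306: [1, 2, 3, 6, 9, 17, 18, 34, 51, 102, 153, 306]
Product = n^(d(n)/2) = 306^(12/2)
Product = 820972403643456


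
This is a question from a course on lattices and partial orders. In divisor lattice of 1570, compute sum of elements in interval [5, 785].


Interval [5,785] in divisors of 1570: [5, 785]
Sum = 790


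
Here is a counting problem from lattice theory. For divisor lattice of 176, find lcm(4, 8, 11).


In a divisor lattice, join = lcm (least common multiple).
Compute lcm iteratively: start with first element, then lcm(current, next).
Elements: [4, 8, 11]
lcm(4,8) = 8
lcm(8,11) = 88
Final lcm = 88


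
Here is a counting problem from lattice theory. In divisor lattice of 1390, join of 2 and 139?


In a divisor lattice, join = lcm (least common multiple).
gcd(2,139) = 1
lcm(2,139) = 2*139/gcd = 278/1 = 278


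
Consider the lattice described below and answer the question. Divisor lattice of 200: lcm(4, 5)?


Join=lcm.
gcd(4,5)=1
lcm=20


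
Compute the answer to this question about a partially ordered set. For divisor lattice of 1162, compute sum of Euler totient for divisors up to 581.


Divisors of 1162 up to 581: [1, 2, 7, 14, 83, 166, 581]
phi values: [1, 1, 6, 6, 82, 82, 492]
Sum = 670


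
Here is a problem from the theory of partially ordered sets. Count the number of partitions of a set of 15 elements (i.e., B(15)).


B(n) = number of set partitions of an n-element set.
B(n) satisfies the recurrence: B(n+1) = sum_k C(n,k)*B(k).
B(15) = 1382958545


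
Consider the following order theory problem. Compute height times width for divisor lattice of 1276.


Height = length of longest chain minus 1; width = size of largest antichain.
A maximum chain: 1 | 29 | 319 | 638 | 1276  (height 4).
A maximum antichain: {4, 22, 58, 319}  (width 4).
Product = 4 * 4 = 16


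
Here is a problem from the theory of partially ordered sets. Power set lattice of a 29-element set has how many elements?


Power set = 2^n.
2^29 = 536870912


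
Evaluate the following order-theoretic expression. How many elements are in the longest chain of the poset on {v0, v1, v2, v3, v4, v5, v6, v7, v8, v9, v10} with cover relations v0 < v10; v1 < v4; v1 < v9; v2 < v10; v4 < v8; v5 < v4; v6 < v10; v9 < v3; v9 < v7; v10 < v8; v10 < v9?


A chain is a totally ordered subset; we count the number of elements in a maximum chain.
Compute, for each element x, the size of the longest chain ending at x:
  v0: 1
  v1: 1
  v2: 1
  v5: 1
  v6: 1
  v4: 2
  ...
A maximum chain: v0 < v10 < v9 < v3
Number of elements in the longest chain: 4
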